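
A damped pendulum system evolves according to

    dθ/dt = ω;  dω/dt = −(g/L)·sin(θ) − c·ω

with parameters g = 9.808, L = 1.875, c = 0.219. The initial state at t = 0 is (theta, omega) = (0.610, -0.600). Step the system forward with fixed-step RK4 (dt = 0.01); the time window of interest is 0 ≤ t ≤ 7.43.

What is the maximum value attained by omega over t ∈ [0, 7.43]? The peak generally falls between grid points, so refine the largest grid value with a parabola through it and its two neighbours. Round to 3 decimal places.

t=0.000: state=(0.610, -0.600)
step 1 (dt=0.01): k1=(-0.600, -2.865), k2=(-0.614, -2.849), k3=(-0.614, -2.849), k4=(-0.628, -2.833); state += dt/6·(k1+2k2+2k3+k4)
t=0.010: state=(0.604, -0.628)
t=0.020: state=(0.597, -0.657)
t=0.030: state=(0.591, -0.684)
continuing one RK4 step at a time; state shown every 25 steps (Δt=0.25):
t=0.250: state=(0.381, -1.184)
t=0.500: state=(0.049, -1.395)
t=0.750: state=(-0.280, -1.167)
t=1.000: state=(-0.506, -0.604)
t=1.250: state=(-0.570, 0.097)
t=1.500: state=(-0.463, 0.734)
t=1.750: state=(-0.223, 1.131)
t=2.000: state=(0.072, 1.166)
t=2.250: state=(0.329, 0.841)
t=2.500: state=(0.473, 0.286)
t=2.750: state=(0.468, -0.321)
t=3.000: state=(0.323, -0.804)
t=3.250: state=(0.088, -1.025)
t=3.500: state=(-0.162, -0.919)
t=3.750: state=(-0.348, -0.538)
t=4.000: state=(-0.419, -0.020)
t=4.250: state=(-0.360, 0.477)
t=4.500: state=(-0.195, 0.807)
t=4.750: state=(0.021, 0.875)
t=5.000: state=(0.219, 0.669)
t=5.250: state=(0.340, 0.272)
t=5.500: state=(0.350, -0.185)
t=5.750: state=(0.254, -0.562)
t=6.000: state=(0.085, -0.751)
t=6.250: state=(-0.101, -0.698)
t=6.500: state=(-0.246, -0.434)
t=6.750: state=(-0.308, -0.052)
t=7.000: state=(-0.273, 0.324)
t=7.250: state=(-0.156, 0.584)
t=7.430: state=(-0.043, 0.653)
largest grid value and its neighbours: omega(1.890)=1.19808, omega(1.900)=1.19823, omega(1.910)=1.19775
parabola through these three points peaks at t≈1.897 with omega≈1.19825

max omega = 1.198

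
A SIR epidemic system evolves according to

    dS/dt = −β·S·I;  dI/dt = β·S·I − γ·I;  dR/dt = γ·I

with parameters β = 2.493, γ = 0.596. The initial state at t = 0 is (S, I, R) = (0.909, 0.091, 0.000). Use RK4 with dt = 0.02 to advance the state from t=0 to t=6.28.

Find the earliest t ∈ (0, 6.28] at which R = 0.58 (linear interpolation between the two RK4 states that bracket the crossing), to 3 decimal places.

t=0.000: state=(0.909, 0.091, 0.000)
step 1 (dt=0.02): k1=(-0.206, 0.152, 0.054), k2=(-0.209, 0.154, 0.055), k3=(-0.209, 0.154, 0.055), k4=(-0.212, 0.156, 0.056); state += dt/6·(k1+2k2+2k3+k4)
t=0.020: state=(0.905, 0.094, 0.001)
t=0.040: state=(0.901, 0.097, 0.002)
t=0.060: state=(0.896, 0.100, 0.003)
continuing one RK4 step at a time; state shown every 25 steps (Δt=0.5):
t=0.500: state=(0.765, 0.193, 0.041)
t=1.000: state=(0.553, 0.328, 0.119)
t=1.500: state=(0.344, 0.424, 0.233)
t=2.000: state=(0.199, 0.438, 0.363)
t=2.500: state=(0.118, 0.394, 0.488)
t=2.920: state=(0.080, 0.340, 0.580)
next step: t=2.940: state=(0.079, 0.337, 0.584) — R has crossed 0.58
linear interpolation between t=2.920 (0.57983) and t=2.940 (0.58386) → t≈2.921

t = 2.921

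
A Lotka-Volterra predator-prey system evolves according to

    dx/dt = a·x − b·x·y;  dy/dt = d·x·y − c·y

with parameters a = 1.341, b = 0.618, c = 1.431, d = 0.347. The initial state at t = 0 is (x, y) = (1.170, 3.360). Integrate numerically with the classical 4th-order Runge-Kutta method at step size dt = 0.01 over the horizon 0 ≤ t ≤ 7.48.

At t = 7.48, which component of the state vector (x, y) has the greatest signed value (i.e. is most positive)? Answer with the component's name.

largest component: x

t=0.000: state=(1.170, 3.360)
step 1 (dt=0.01): k1=(-0.861, -3.444), k2=(-0.845, -3.431), k3=(-0.845, -3.431), k4=(-0.830, -3.419); state += dt/6·(k1+2k2+2k3+k4)
t=0.010: state=(1.162, 3.326)
t=0.020: state=(1.153, 3.292)
t=0.030: state=(1.146, 3.258)
continuing one RK4 step at a time; state shown every 25 steps (Δt=0.25):
t=0.250: state=(1.036, 2.583)
t=0.500: state=(1.021, 1.973)
t=0.750: state=(1.093, 1.511)
t=1.000: state=(1.244, 1.169)
t=1.250: state=(1.482, 0.919)
t=1.500: state=(1.824, 0.741)
t=1.750: state=(2.297, 0.619)
t=2.000: state=(2.938, 0.543)
t=2.250: state=(3.791, 0.507)
t=2.500: state=(4.901, 0.516)
t=2.750: state=(6.300, 0.585)
t=3.000: state=(7.955, 0.758)
t=3.250: state=(9.643, 1.139)
t=3.500: state=(10.706, 1.941)
t=3.750: state=(10.000, 3.389)
t=4.000: state=(7.249, 5.057)
t=4.250: state=(4.308, 5.801)
t=4.500: state=(2.507, 5.406)
t=4.750: state=(1.626, 4.500)
t=5.000: state=(1.222, 3.552)
t=5.250: state=(1.053, 2.738)
t=5.500: state=(1.016, 2.093)
t=5.750: state=(1.070, 1.601)
t=6.000: state=(1.204, 1.235)
t=6.250: state=(1.421, 0.967)
t=6.500: state=(1.739, 0.775)
t=6.750: state=(2.181, 0.642)
t=7.000: state=(2.781, 0.556)
t=7.250: state=(3.583, 0.511)
t=7.480: state=(4.539, 0.508)
compare at T: x=4.539, y=0.508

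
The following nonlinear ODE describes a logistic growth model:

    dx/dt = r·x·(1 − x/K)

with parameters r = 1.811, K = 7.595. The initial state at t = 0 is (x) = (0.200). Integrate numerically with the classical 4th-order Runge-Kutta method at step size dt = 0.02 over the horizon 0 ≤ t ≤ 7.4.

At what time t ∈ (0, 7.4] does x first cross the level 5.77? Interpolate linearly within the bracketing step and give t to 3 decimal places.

t = 2.629

t=0.000: state=(0.200)
step 1 (dt=0.02): k1=(0.353), k2=(0.359), k3=(0.359), k4=(0.365); state += dt/6·(k1+2k2+2k3+k4)
t=0.020: state=(0.207)
t=0.040: state=(0.215)
t=0.060: state=(0.222)
continuing one RK4 step at a time; state shown every 25 steps (Δt=0.5):
t=0.500: state=(0.476)
t=1.000: state=(1.078)
t=1.500: state=(2.205)
t=2.000: state=(3.820)
t=2.500: state=(5.426)
t=2.620: state=(5.747)
next step: t=2.640: state=(5.797) — x has crossed 5.77
linear interpolation between t=2.620 (5.74701) and t=2.640 (5.79718) → t≈2.629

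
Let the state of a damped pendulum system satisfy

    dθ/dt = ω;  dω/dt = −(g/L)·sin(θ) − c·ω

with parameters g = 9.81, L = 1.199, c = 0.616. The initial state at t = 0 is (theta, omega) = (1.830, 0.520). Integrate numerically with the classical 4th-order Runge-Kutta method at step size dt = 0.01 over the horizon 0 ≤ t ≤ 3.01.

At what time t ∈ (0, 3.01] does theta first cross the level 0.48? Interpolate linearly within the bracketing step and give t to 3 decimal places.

t = 0.693

t=0.000: state=(1.830, 0.520)
step 1 (dt=0.01): k1=(0.520, -8.229), k2=(0.479, -8.198), k3=(0.479, -8.199), k4=(0.438, -8.168); state += dt/6·(k1+2k2+2k3+k4)
t=0.010: state=(1.835, 0.438)
t=0.020: state=(1.839, 0.357)
t=0.030: state=(1.842, 0.276)
continuing one RK4 step at a time; state shown every 10 steps (Δt=0.1):
t=0.100: state=(1.842, -0.275)
t=0.200: state=(1.776, -1.029)
t=0.300: state=(1.637, -1.752)
t=0.400: state=(1.427, -2.439)
t=0.500: state=(1.152, -3.054)
t=0.600: state=(0.821, -3.531)
t=0.690: state=(0.490, -3.776)
next step: t=0.700: state=(0.453, -3.790) — theta has crossed 0.48
linear interpolation between t=0.690 (0.49043) and t=0.700 (0.45260) → t≈0.693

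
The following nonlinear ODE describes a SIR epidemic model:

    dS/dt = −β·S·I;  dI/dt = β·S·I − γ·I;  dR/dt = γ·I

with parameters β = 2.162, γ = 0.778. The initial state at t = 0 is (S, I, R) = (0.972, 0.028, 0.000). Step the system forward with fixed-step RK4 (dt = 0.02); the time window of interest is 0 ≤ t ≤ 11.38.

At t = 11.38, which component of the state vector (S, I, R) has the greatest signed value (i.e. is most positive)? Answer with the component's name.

largest component: R

t=0.000: state=(0.972, 0.028, 0.000)
step 1 (dt=0.02): k1=(-0.059, 0.037, 0.022), k2=(-0.060, 0.038, 0.022), k3=(-0.060, 0.038, 0.022), k4=(-0.060, 0.038, 0.022); state += dt/6·(k1+2k2+2k3+k4)
t=0.020: state=(0.971, 0.029, 0.000)
t=0.040: state=(0.970, 0.030, 0.001)
t=0.060: state=(0.968, 0.030, 0.001)
continuing one RK4 step at a time; state shown every 25 steps (Δt=0.5):
t=0.500: state=(0.931, 0.053, 0.015)
t=1.000: state=(0.861, 0.095, 0.044)
t=1.500: state=(0.753, 0.155, 0.092)
t=2.000: state=(0.614, 0.221, 0.165)
t=2.500: state=(0.470, 0.268, 0.261)
t=3.000: state=(0.348, 0.282, 0.369)
t=3.500: state=(0.258, 0.265, 0.477)
t=4.000: state=(0.198, 0.229, 0.573)
t=4.500: state=(0.158, 0.188, 0.654)
t=5.000: state=(0.132, 0.149, 0.720)
t=5.500: state=(0.114, 0.115, 0.771)
t=6.000: state=(0.102, 0.088, 0.810)
t=6.500: state=(0.094, 0.066, 0.840)
t=7.000: state=(0.089, 0.049, 0.862)
t=7.500: state=(0.085, 0.037, 0.879)
t=8.000: state=(0.082, 0.027, 0.891)
t=8.500: state=(0.080, 0.020, 0.900)
t=9.000: state=(0.078, 0.015, 0.907)
t=9.500: state=(0.077, 0.011, 0.912)
t=10.000: state=(0.076, 0.008, 0.916)
t=10.500: state=(0.076, 0.006, 0.918)
t=11.000: state=(0.075, 0.004, 0.920)
t=11.380: state=(0.075, 0.003, 0.921)
compare at T: S=0.075, I=0.003, R=0.921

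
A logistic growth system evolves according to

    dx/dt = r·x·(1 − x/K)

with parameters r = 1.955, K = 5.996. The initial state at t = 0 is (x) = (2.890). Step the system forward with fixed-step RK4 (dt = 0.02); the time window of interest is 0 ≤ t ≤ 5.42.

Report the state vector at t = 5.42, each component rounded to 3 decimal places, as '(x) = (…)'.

t=0.000: state=(2.890)
step 1 (dt=0.02): k1=(2.927), k2=(2.929), k3=(2.929), k4=(2.930); state += dt/6·(k1+2k2+2k3+k4)
t=0.020: state=(2.949)
t=0.040: state=(3.007)
t=0.060: state=(3.066)
continuing one RK4 step at a time; state shown every 10 steps (Δt=0.2):
t=0.200: state=(3.472)
t=0.400: state=(4.020)
t=0.600: state=(4.500)
t=0.800: state=(4.895)
t=1.000: state=(5.204)
t=1.200: state=(5.437)
t=1.400: state=(5.606)
t=1.600: state=(5.726)
t=1.800: state=(5.811)
t=2.000: state=(5.870)
t=2.200: state=(5.910)
t=2.400: state=(5.937)
t=2.600: state=(5.956)
t=2.800: state=(5.969)
t=3.000: state=(5.978)
t=3.200: state=(5.984)
t=3.400: state=(5.988)
t=3.600: state=(5.990)
t=3.800: state=(5.992)
t=4.000: state=(5.993)
t=4.200: state=(5.994)
t=4.400: state=(5.995)
t=4.600: state=(5.995)
t=4.800: state=(5.995)
t=5.000: state=(5.996)
t=5.200: state=(5.996)
t=5.400: state=(5.996)
t=5.420: state=(5.996)

(x) = (5.996)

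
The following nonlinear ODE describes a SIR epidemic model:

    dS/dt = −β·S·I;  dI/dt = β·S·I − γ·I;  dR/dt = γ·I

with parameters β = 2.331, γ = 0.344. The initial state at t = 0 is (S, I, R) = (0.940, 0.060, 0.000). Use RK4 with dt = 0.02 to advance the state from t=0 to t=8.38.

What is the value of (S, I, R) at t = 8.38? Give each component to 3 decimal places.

(S, I, R) = (0.002, 0.098, 0.900)

t=0.000: state=(0.940, 0.060, 0.000)
step 1 (dt=0.02): k1=(-0.131, 0.111, 0.021), k2=(-0.134, 0.113, 0.021), k3=(-0.134, 0.113, 0.021), k4=(-0.136, 0.115, 0.021); state += dt/6·(k1+2k2+2k3+k4)
t=0.020: state=(0.937, 0.062, 0.000)
t=0.040: state=(0.935, 0.065, 0.001)
t=0.060: state=(0.932, 0.067, 0.001)
continuing one RK4 step at a time; state shown every 25 steps (Δt=0.5):
t=0.500: state=(0.840, 0.144, 0.017)
t=1.000: state=(0.656, 0.291, 0.053)
t=1.500: state=(0.422, 0.460, 0.118)
t=2.000: state=(0.231, 0.562, 0.207)
t=2.500: state=(0.118, 0.576, 0.306)
t=3.000: state=(0.062, 0.536, 0.402)
t=3.500: state=(0.034, 0.476, 0.490)
t=4.000: state=(0.020, 0.414, 0.566)
t=4.500: state=(0.013, 0.355, 0.632)
t=5.000: state=(0.009, 0.303, 0.689)
t=5.500: state=(0.006, 0.257, 0.737)
t=6.000: state=(0.005, 0.218, 0.777)
t=6.500: state=(0.004, 0.184, 0.812)
t=7.000: state=(0.003, 0.156, 0.841)
t=7.500: state=(0.003, 0.132, 0.866)
t=8.000: state=(0.002, 0.111, 0.887)
t=8.380: state=(0.002, 0.098, 0.900)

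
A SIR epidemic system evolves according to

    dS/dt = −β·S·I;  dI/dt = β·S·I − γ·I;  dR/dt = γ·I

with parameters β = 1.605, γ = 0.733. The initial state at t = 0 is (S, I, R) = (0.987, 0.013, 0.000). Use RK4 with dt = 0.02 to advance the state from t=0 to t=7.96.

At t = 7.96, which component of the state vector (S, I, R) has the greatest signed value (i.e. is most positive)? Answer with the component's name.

largest component: R

t=0.000: state=(0.987, 0.013, 0.000)
step 1 (dt=0.02): k1=(-0.021, 0.011, 0.010), k2=(-0.021, 0.011, 0.010), k3=(-0.021, 0.011, 0.010), k4=(-0.021, 0.011, 0.010); state += dt/6·(k1+2k2+2k3+k4)
t=0.020: state=(0.987, 0.013, 0.000)
t=0.040: state=(0.986, 0.013, 0.000)
t=0.060: state=(0.986, 0.014, 0.001)
continuing one RK4 step at a time; state shown every 25 steps (Δt=0.5):
t=0.500: state=(0.974, 0.020, 0.006)
t=1.000: state=(0.955, 0.030, 0.015)
t=1.500: state=(0.928, 0.044, 0.028)
t=2.000: state=(0.889, 0.063, 0.048)
t=2.500: state=(0.837, 0.088, 0.075)
t=3.000: state=(0.771, 0.116, 0.113)
t=3.500: state=(0.695, 0.145, 0.160)
t=4.000: state=(0.612, 0.170, 0.218)
t=4.500: state=(0.530, 0.186, 0.284)
t=5.000: state=(0.455, 0.191, 0.353)
t=5.500: state=(0.391, 0.186, 0.423)
t=6.000: state=(0.339, 0.173, 0.489)
t=6.500: state=(0.297, 0.154, 0.549)
t=7.000: state=(0.264, 0.134, 0.602)
t=7.500: state=(0.239, 0.114, 0.647)
t=7.960: state=(0.222, 0.096, 0.682)
compare at T: S=0.222, I=0.096, R=0.682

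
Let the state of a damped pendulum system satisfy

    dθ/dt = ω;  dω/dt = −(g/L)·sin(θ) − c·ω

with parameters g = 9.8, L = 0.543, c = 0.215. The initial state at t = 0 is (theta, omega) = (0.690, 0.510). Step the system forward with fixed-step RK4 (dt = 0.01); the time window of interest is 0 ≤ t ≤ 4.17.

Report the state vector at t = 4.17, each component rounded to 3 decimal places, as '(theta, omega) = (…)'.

(theta, omega) = (-0.061, 1.870)

t=0.000: state=(0.690, 0.510)
step 1 (dt=0.01): k1=(0.510, -11.598), k2=(0.452, -11.621), k3=(0.452, -11.617), k4=(0.394, -11.636); state += dt/6·(k1+2k2+2k3+k4)
t=0.010: state=(0.695, 0.394)
t=0.020: state=(0.698, 0.277)
t=0.030: state=(0.700, 0.161)
continuing one RK4 step at a time; state shown every 20 steps (Δt=0.2):
t=0.200: state=(0.565, -1.687)
t=0.400: state=(0.089, -2.795)
t=0.600: state=(-0.425, -2.041)
t=0.800: state=(-0.645, -0.056)
t=1.000: state=(-0.451, 1.879)
t=1.200: state=(0.023, 2.577)
t=1.400: state=(0.462, 1.563)
t=1.600: state=(0.586, -0.370)
t=1.800: state=(0.334, -2.003)
t=2.000: state=(-0.124, -2.299)
t=2.200: state=(-0.481, -1.082)
t=2.400: state=(-0.515, 0.748)
t=2.600: state=(-0.218, 2.047)
t=2.800: state=(0.209, 1.966)
t=3.000: state=(0.481, 0.613)
t=3.200: state=(0.433, -1.060)
t=3.400: state=(0.107, -2.003)
t=3.600: state=(-0.276, -1.594)
t=3.800: state=(-0.462, -0.175)
t=4.000: state=(-0.342, 1.293)
t=4.170: state=(-0.061, 1.870)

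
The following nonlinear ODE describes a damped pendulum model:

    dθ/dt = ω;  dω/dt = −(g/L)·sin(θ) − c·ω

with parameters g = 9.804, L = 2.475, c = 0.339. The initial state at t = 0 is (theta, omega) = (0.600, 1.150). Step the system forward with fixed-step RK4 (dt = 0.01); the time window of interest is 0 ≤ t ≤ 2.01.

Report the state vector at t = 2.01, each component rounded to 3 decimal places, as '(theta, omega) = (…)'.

t=0.000: state=(0.600, 1.150)
step 1 (dt=0.01): k1=(1.150, -2.627), k2=(1.137, -2.641), k3=(1.137, -2.641), k4=(1.124, -2.655); state += dt/6·(k1+2k2+2k3+k4)
t=0.010: state=(0.611, 1.124)
t=0.020: state=(0.622, 1.097)
t=0.030: state=(0.633, 1.070)
continuing one RK4 step at a time; state shown every 10 steps (Δt=0.1):
t=0.100: state=(0.701, 0.875)
t=0.200: state=(0.774, 0.583)
t=0.300: state=(0.818, 0.285)
t=0.400: state=(0.831, -0.011)
t=0.500: state=(0.816, -0.297)
t=0.600: state=(0.773, -0.566)
t=0.700: state=(0.704, -0.810)
t=0.800: state=(0.612, -1.021)
t=0.900: state=(0.501, -1.193)
t=1.000: state=(0.375, -1.318)
t=1.100: state=(0.239, -1.392)
t=1.200: state=(0.098, -1.411)
t=1.300: state=(-0.042, -1.374)
t=1.400: state=(-0.175, -1.286)
t=1.500: state=(-0.297, -1.152)
t=1.600: state=(-0.404, -0.979)
t=1.700: state=(-0.492, -0.777)
t=1.800: state=(-0.559, -0.555)
t=1.900: state=(-0.603, -0.322)
t=2.000: state=(-0.623, -0.087)
t=2.010: state=(-0.624, -0.063)

(theta, omega) = (-0.624, -0.063)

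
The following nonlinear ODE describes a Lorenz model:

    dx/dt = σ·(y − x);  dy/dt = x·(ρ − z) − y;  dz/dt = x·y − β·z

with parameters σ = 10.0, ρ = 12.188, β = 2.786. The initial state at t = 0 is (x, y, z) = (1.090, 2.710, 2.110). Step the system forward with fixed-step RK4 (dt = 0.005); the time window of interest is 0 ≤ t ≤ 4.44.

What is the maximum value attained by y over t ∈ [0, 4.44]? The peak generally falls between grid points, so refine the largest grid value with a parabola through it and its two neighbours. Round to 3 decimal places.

t=0.000: state=(1.090, 2.710, 2.110)
step 1 (dt=0.005): k1=(16.200, 8.275, -2.925), k2=(16.002, 8.671, -2.771), k3=(16.017, 8.664, -2.772), k4=(15.832, 9.055, -2.618); state += dt/6·(k1+2k2+2k3+k4)
t=0.005: state=(1.170, 2.753, 2.096)
t=0.010: state=(1.248, 2.801, 2.084)
t=0.015: state=(1.325, 2.851, 2.073)
continuing one RK4 step at a time; state shown every 40 steps (Δt=0.2):
t=0.200: state=(4.608, 7.038, 3.439)
t=0.400: state=(9.607, 10.571, 13.803)
t=0.600: state=(5.472, 2.318, 15.605)
t=0.800: state=(1.977, 1.466, 9.675)
t=1.000: state=(2.192, 2.786, 6.158)
t=1.200: state=(4.393, 6.050, 5.774)
t=1.400: state=(7.998, 9.202, 11.549)
t=1.600: state=(6.581, 4.496, 15.050)
t=1.800: state=(3.466, 2.767, 10.906)
t=2.000: state=(3.480, 4.065, 7.916)
t=2.200: state=(5.506, 6.827, 8.376)
t=2.400: state=(7.403, 7.487, 12.734)
t=2.600: state=(5.688, 4.424, 13.297)
t=2.800: state=(4.096, 3.876, 10.392)
t=3.000: state=(4.633, 5.306, 8.924)
t=3.200: state=(6.259, 6.985, 10.493)
t=3.400: state=(6.554, 6.054, 12.848)
t=3.600: state=(5.130, 4.508, 11.893)
t=3.800: state=(4.648, 4.791, 10.103)
t=4.000: state=(5.463, 6.030, 9.998)
t=4.200: state=(6.311, 6.436, 11.627)
t=4.400: state=(5.827, 5.343, 12.213)
t=4.440: state=(5.631, 5.144, 12.061)
largest grid value and its neighbours: y(0.350)=11.10919, y(0.355)=11.12328, y(0.360)=11.12297
parabola through these three points peaks at t≈0.357 with y≈11.12493

max y = 11.125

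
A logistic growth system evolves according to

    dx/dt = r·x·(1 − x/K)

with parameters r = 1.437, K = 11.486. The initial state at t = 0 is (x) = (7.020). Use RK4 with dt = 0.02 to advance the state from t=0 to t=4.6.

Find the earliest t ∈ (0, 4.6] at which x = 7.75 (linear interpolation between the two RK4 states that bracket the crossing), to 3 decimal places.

t=0.000: state=(7.020)
step 1 (dt=0.02): k1=(3.922), k2=(3.910), k3=(3.910), k4=(3.897); state += dt/6·(k1+2k2+2k3+k4)
t=0.020: state=(7.098)
t=0.040: state=(7.176)
t=0.060: state=(7.253)
t=0.180: state=(7.703)
next step: t=0.200: state=(7.775) — x has crossed 7.75
linear interpolation between t=0.180 (7.70259) and t=0.200 (7.77515) → t≈0.193

t = 0.193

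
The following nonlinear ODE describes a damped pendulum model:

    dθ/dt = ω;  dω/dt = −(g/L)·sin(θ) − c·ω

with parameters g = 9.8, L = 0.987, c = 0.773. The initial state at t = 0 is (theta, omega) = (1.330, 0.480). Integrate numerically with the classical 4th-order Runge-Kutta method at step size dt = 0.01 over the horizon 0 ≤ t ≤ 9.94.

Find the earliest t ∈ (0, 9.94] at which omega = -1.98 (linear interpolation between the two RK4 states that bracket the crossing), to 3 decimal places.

t = 0.278

t=0.000: state=(1.330, 0.480)
step 1 (dt=0.01): k1=(0.480, -10.014), k2=(0.430, -9.981), k3=(0.430, -9.980), k4=(0.380, -9.947); state += dt/6·(k1+2k2+2k3+k4)
t=0.010: state=(1.334, 0.380)
t=0.020: state=(1.338, 0.281)
t=0.030: state=(1.340, 0.183)
t=0.270: state=(1.120, -1.920)
next step: t=0.280: state=(1.101, -1.994) — omega has crossed -1.98
linear interpolation between t=0.270 (-1.92016) and t=0.280 (-1.99399) → t≈0.278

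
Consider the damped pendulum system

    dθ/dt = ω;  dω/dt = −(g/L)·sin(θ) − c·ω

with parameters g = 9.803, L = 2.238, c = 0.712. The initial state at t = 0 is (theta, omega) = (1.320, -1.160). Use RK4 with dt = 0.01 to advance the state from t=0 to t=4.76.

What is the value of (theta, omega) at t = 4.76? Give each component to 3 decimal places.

(theta, omega) = (-0.225, 0.251)

t=0.000: state=(1.320, -1.160)
step 1 (dt=0.01): k1=(-1.160, -3.417), k2=(-1.177, -3.399), k3=(-1.177, -3.399), k4=(-1.194, -3.380); state += dt/6·(k1+2k2+2k3+k4)
t=0.010: state=(1.308, -1.194)
t=0.020: state=(1.296, -1.228)
t=0.030: state=(1.284, -1.261)
continuing one RK4 step at a time; state shown every 20 steps (Δt=0.2):
t=0.200: state=(1.025, -1.758)
t=0.400: state=(0.632, -2.123)
t=0.600: state=(0.198, -2.165)
t=0.800: state=(-0.211, -1.864)
t=1.000: state=(-0.531, -1.312)
t=1.200: state=(-0.728, -0.649)
t=1.400: state=(-0.791, 0.006)
t=1.600: state=(-0.732, 0.574)
t=1.800: state=(-0.572, 0.996)
t=2.000: state=(-0.346, 1.225)
t=2.200: state=(-0.096, 1.239)
t=2.400: state=(0.136, 1.053)
t=2.600: state=(0.316, 0.725)
t=2.800: state=(0.422, 0.329)
t=3.000: state=(0.447, -0.064)
t=3.200: state=(0.400, -0.395)
t=3.400: state=(0.296, -0.623)
t=3.600: state=(0.159, -0.725)
t=3.800: state=(0.015, -0.698)
t=4.000: state=(-0.112, -0.563)
t=4.200: state=(-0.205, -0.355)
t=4.400: state=(-0.253, -0.119)
t=4.600: state=(-0.254, 0.104)
t=4.760: state=(-0.225, 0.251)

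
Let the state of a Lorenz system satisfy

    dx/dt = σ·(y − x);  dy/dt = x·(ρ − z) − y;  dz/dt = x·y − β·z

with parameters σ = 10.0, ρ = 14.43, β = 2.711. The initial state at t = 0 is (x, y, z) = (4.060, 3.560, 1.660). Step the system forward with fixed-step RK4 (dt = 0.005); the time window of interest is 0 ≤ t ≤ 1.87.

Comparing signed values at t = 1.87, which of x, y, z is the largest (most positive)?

t=0.000: state=(4.060, 3.560, 1.660)
step 1 (dt=0.005): k1=(-5.000, 48.286, 9.953), k2=(-3.668, 47.905, 10.330), k3=(-3.711, 47.945, 10.336), k4=(-2.417, 47.601, 10.716); state += dt/6·(k1+2k2+2k3+k4)
t=0.005: state=(4.042, 3.800, 1.712)
t=0.010: state=(4.036, 4.036, 1.767)
t=0.015: state=(4.041, 4.271, 1.827)
continuing one RK4 step at a time; state shown every 20 steps (Δt=0.1):
t=0.100: state=(5.475, 8.319, 3.704)
t=0.200: state=(9.062, 12.881, 9.865)
t=0.300: state=(11.335, 11.080, 19.356)
t=0.400: state=(8.327, 3.516, 21.198)
t=0.500: state=(3.859, 0.340, 17.005)
t=0.600: state=(1.497, 0.126, 12.998)
t=0.700: state=(0.725, 0.392, 9.933)
t=0.800: state=(0.625, 0.703, 7.605)
t=0.900: state=(0.831, 1.162, 5.857)
t=1.000: state=(1.315, 1.979, 4.613)
t=1.100: state=(2.242, 3.486, 3.940)
t=1.200: state=(3.936, 6.148, 4.308)
t=1.300: state=(6.720, 9.997, 7.128)
t=1.400: state=(9.835, 12.153, 13.987)
t=1.500: state=(10.034, 7.885, 20.085)
t=1.600: state=(6.553, 2.617, 18.998)
t=1.700: state=(3.348, 1.068, 15.172)
t=1.800: state=(1.910, 1.174, 11.798)
t=1.870: state=(1.630, 1.516, 9.906)
compare at T: x=1.630, y=1.516, z=9.906

largest component: z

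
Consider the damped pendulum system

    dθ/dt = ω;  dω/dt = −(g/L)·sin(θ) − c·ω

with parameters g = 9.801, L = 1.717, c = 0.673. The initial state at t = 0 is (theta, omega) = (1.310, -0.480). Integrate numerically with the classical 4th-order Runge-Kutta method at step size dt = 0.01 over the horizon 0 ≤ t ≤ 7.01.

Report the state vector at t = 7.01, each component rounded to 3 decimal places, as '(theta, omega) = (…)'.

(theta, omega) = (-0.103, 0.171)

t=0.000: state=(1.310, -0.480)
step 1 (dt=0.01): k1=(-0.480, -5.192), k2=(-0.506, -5.171), k3=(-0.506, -5.171), k4=(-0.532, -5.150); state += dt/6·(k1+2k2+2k3+k4)
t=0.010: state=(1.305, -0.532)
t=0.020: state=(1.299, -0.583)
t=0.030: state=(1.293, -0.634)
continuing one RK4 step at a time; state shown every 25 steps (Δt=0.25):
t=0.250: state=(1.040, -1.624)
t=0.500: state=(0.537, -2.300)
t=0.750: state=(-0.048, -2.245)
t=1.000: state=(-0.527, -1.500)
t=1.250: state=(-0.773, -0.449)
t=1.500: state=(-0.757, 0.549)
t=1.750: state=(-0.522, 1.259)
t=2.000: state=(-0.166, 1.505)
t=2.250: state=(0.187, 1.244)
t=2.500: state=(0.427, 0.636)
t=2.750: state=(0.497, -0.066)
t=3.000: state=(0.404, -0.641)
t=3.250: state=(0.200, -0.936)
t=3.500: state=(-0.035, -0.894)
t=3.750: state=(-0.223, -0.574)
t=4.000: state=(-0.311, -0.125)
t=4.250: state=(-0.288, 0.293)
t=4.500: state=(-0.178, 0.556)
t=4.750: state=(-0.029, 0.604)
t=5.000: state=(0.107, 0.452)
t=5.250: state=(0.187, 0.181)
t=5.500: state=(0.196, -0.106)
t=5.750: state=(0.141, -0.314)
t=6.000: state=(0.050, -0.391)
t=6.250: state=(-0.043, -0.332)
t=6.500: state=(-0.108, -0.176)
t=6.750: state=(-0.128, 0.011)
t=7.000: state=(-0.105, 0.166)
t=7.010: state=(-0.103, 0.171)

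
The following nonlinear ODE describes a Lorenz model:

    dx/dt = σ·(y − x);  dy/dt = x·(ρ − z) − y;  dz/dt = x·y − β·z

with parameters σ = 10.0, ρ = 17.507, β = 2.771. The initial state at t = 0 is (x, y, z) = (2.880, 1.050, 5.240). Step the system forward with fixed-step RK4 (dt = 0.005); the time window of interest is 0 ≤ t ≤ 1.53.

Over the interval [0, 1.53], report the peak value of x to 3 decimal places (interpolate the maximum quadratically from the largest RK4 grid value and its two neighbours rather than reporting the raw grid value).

t=0.000: state=(2.880, 1.050, 5.240)
step 1 (dt=0.005): k1=(-18.300, 34.279, -11.496), k2=(-16.986, 33.714, -11.222), k3=(-17.033, 33.753, -11.224), k4=(-15.761, 33.222, -10.958); state += dt/6·(k1+2k2+2k3+k4)
t=0.005: state=(2.795, 1.219, 5.184)
t=0.010: state=(2.722, 1.382, 5.130)
t=0.015: state=(2.661, 1.542, 5.079)
continuing one RK4 step at a time; state shown every 10 steps (Δt=0.05):
t=0.050: state=(2.496, 2.589, 4.786)
t=0.100: state=(2.851, 4.109, 4.580)
t=0.150: state=(3.724, 5.950, 4.756)
t=0.200: state=(5.082, 8.295, 5.605)
t=0.250: state=(6.931, 11.084, 7.612)
t=0.300: state=(9.149, 13.712, 11.344)
t=0.350: state=(11.248, 14.753, 16.813)
t=0.400: state=(12.302, 12.711, 22.413)
t=0.450: state=(11.531, 8.137, 25.434)
t=0.500: state=(9.202, 3.688, 24.982)
t=0.550: state=(6.411, 1.072, 22.570)
t=0.600: state=(4.058, 0.074, 19.770)
t=0.650: state=(2.439, -0.093, 17.205)
t=0.700: state=(1.466, 0.038, 14.976)
t=0.750: state=(0.946, 0.234, 13.045)
t=0.800: state=(0.708, 0.431, 11.370)
t=0.850: state=(0.641, 0.632, 9.915)
t=0.900: state=(0.686, 0.865, 8.655)
t=0.950: state=(0.817, 1.166, 7.571)
t=1.000: state=(1.038, 1.577, 6.650)
t=1.050: state=(1.367, 2.156, 5.894)
t=1.100: state=(1.843, 2.977, 5.323)
t=1.150: state=(2.524, 4.140, 4.997)
t=1.200: state=(3.488, 5.760, 5.044)
t=1.250: state=(4.826, 7.929, 5.721)
t=1.300: state=(6.601, 10.585, 7.462)
t=1.350: state=(8.747, 13.219, 10.811)
t=1.400: state=(10.865, 14.569, 15.911)
t=1.450: state=(12.117, 13.106, 21.490)
t=1.500: state=(11.675, 8.940, 24.973)
t=1.530: state=(10.577, 6.109, 25.395)
largest grid value and its neighbours: x(0.400)=12.30210, x(0.405)=12.31286, x(0.410)=12.30398
parabola through these three points peaks at t≈0.405 with x≈12.31288

max x = 12.313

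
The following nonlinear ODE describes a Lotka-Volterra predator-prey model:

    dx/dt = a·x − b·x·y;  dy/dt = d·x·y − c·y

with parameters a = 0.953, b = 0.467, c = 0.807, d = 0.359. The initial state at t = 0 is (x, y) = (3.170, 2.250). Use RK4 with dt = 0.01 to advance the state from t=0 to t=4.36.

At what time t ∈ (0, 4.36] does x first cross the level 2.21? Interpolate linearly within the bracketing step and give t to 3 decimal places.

t=0.000: state=(3.170, 2.250)
step 1 (dt=0.01): k1=(-0.310, 0.745), k2=(-0.315, 0.745), k3=(-0.315, 0.745), k4=(-0.321, 0.745); state += dt/6·(k1+2k2+2k3+k4)
t=0.010: state=(3.167, 2.257)
t=0.020: state=(3.164, 2.265)
t=0.030: state=(3.160, 2.272)
continuing one RK4 step at a time; state shown every 20 steps (Δt=0.2):
t=0.200: state=(3.087, 2.397)
t=0.400: state=(2.966, 2.536)
t=0.600: state=(2.816, 2.656)
t=0.800: state=(2.646, 2.750)
t=1.000: state=(2.469, 2.812)
t=1.200: state=(2.294, 2.839)
t=1.290: state=(2.218, 2.840)
next step: t=1.300: state=(2.210, 2.839) — x has crossed 2.21
linear interpolation between t=1.290 (2.21803) and t=1.300 (2.20977) → t≈1.300

t = 1.300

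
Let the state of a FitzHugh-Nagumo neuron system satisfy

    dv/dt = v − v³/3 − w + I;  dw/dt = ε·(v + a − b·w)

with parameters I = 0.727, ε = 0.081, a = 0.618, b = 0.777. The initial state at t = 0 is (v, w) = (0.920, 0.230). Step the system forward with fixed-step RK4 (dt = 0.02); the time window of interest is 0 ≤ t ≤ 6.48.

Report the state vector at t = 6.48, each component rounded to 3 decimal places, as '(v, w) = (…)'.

(v, w) = (1.530, 1.137)

t=0.000: state=(0.920, 0.230)
step 1 (dt=0.02): k1=(1.157, 0.110), k2=(1.158, 0.111), k3=(1.158, 0.111), k4=(1.158, 0.112); state += dt/6·(k1+2k2+2k3+k4)
t=0.020: state=(0.943, 0.232)
t=0.040: state=(0.966, 0.234)
t=0.060: state=(0.989, 0.237)
continuing one RK4 step at a time; state shown every 25 steps (Δt=0.5):
t=0.500: state=(1.451, 0.295)
t=1.000: state=(1.743, 0.375)
t=1.500: state=(1.829, 0.460)
t=2.000: state=(1.831, 0.544)
t=2.500: state=(1.807, 0.624)
t=3.000: state=(1.776, 0.701)
t=3.500: state=(1.743, 0.774)
t=4.000: state=(1.708, 0.843)
t=4.500: state=(1.673, 0.909)
t=5.000: state=(1.638, 0.972)
t=5.500: state=(1.602, 1.031)
t=6.000: state=(1.566, 1.087)
t=6.480: state=(1.530, 1.137)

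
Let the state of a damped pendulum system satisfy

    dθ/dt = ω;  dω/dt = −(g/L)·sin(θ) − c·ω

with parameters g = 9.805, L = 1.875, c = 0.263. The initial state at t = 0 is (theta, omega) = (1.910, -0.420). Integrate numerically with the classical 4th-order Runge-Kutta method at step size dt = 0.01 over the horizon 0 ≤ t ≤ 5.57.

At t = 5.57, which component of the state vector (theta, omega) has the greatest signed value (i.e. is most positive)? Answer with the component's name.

largest component: omega

t=0.000: state=(1.910, -0.420)
step 1 (dt=0.01): k1=(-0.420, -4.821), k2=(-0.444, -4.818), k3=(-0.444, -4.818), k4=(-0.468, -4.816); state += dt/6·(k1+2k2+2k3+k4)
t=0.010: state=(1.906, -0.468)
t=0.020: state=(1.901, -0.516)
t=0.030: state=(1.895, -0.564)
continuing one RK4 step at a time; state shown every 20 steps (Δt=0.2):
t=0.200: state=(1.730, -1.381)
t=0.400: state=(1.359, -2.323)
t=0.600: state=(0.811, -3.098)
t=0.800: state=(0.151, -3.405)
t=1.000: state=(-0.505, -3.045)
t=1.200: state=(-1.033, -2.177)
t=1.400: state=(-1.363, -1.114)
t=1.600: state=(-1.478, -0.047)
t=1.800: state=(-1.385, 0.966)
t=2.000: state=(-1.098, 1.882)
t=2.200: state=(-0.648, 2.566)
t=2.400: state=(-0.102, 2.804)
t=2.600: state=(0.436, 2.485)
t=2.800: state=(0.863, 1.735)
t=3.000: state=(1.117, 0.787)
t=3.200: state=(1.176, -0.189)
t=3.400: state=(1.046, -1.098)
t=3.600: state=(0.748, -1.842)
t=3.800: state=(0.330, -2.271)
t=4.000: state=(-0.130, -2.254)
t=4.200: state=(-0.541, -1.796)
t=4.400: state=(-0.829, -1.050)
t=4.600: state=(-0.954, -0.195)
t=4.800: state=(-0.909, 0.641)
t=5.000: state=(-0.706, 1.351)
t=5.200: state=(-0.385, 1.813)
t=5.400: state=(-0.005, 1.917)
t=5.570: state=(0.306, 1.699)
compare at T: theta=0.306, omega=1.699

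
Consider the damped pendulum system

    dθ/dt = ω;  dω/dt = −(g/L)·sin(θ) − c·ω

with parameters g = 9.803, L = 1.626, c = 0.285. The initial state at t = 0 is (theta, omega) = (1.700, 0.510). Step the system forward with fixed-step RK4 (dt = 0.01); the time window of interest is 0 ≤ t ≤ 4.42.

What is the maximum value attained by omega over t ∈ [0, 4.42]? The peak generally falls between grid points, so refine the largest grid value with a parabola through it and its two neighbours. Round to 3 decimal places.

t=0.000: state=(1.700, 0.510)
step 1 (dt=0.01): k1=(0.510, -6.124), k2=(0.479, -6.113), k3=(0.479, -6.113), k4=(0.449, -6.103); state += dt/6·(k1+2k2+2k3+k4)
t=0.010: state=(1.705, 0.449)
t=0.020: state=(1.709, 0.388)
t=0.030: state=(1.713, 0.327)
continuing one RK4 step at a time; state shown every 20 steps (Δt=0.2):
t=0.200: state=(1.682, -0.679)
t=0.400: state=(1.432, -1.810)
t=0.600: state=(0.967, -2.798)
t=0.800: state=(0.342, -3.351)
t=1.000: state=(-0.323, -3.168)
t=1.200: state=(-0.881, -2.322)
t=1.400: state=(-1.232, -1.166)
t=1.600: state=(-1.345, 0.030)
t=1.800: state=(-1.224, 1.158)
t=2.000: state=(-0.893, 2.118)
t=2.200: state=(-0.402, 2.708)
t=2.400: state=(0.150, 2.700)
t=2.600: state=(0.638, 2.091)
t=2.800: state=(0.963, 1.124)
t=3.000: state=(1.080, 0.051)
t=3.200: state=(0.987, -0.968)
t=3.400: state=(0.706, -1.799)
t=3.600: state=(0.292, -2.261)
t=3.800: state=(-0.164, -2.207)
t=4.000: state=(-0.558, -1.662)
t=4.200: state=(-0.809, -0.818)
t=4.400: state=(-0.879, 0.115)
t=4.420: state=(-0.876, 0.207)
largest grid value and its neighbours: omega(2.290)=2.78543, omega(2.300)=2.78587, omega(2.310)=2.78465
parabola through these three points peaks at t≈2.298 with omega≈2.78592

max omega = 2.786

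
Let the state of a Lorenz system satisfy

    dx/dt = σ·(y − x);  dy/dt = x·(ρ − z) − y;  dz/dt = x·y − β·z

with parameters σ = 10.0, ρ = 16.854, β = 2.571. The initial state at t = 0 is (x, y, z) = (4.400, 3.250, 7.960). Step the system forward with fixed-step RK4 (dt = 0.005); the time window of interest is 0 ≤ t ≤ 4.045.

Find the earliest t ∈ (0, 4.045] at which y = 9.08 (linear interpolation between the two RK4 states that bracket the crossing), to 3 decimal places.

t=0.000: state=(4.400, 3.250, 7.960)
step 1 (dt=0.005): k1=(-11.500, 35.884, -6.165), k2=(-10.315, 35.606, -5.827), k3=(-10.352, 35.629, -5.822), k4=(-9.201, 35.372, -5.484); state += dt/6·(k1+2k2+2k3+k4)
t=0.005: state=(4.348, 3.428, 7.931)
t=0.010: state=(4.308, 3.604, 7.905)
t=0.015: state=(4.278, 3.778, 7.883)
t=0.160: state=(6.298, 8.968, 9.445)
next step: t=0.165: state=(6.433, 9.156, 9.611) — y has crossed 9.08
linear interpolation between t=0.160 (8.96800) and t=0.165 (9.15586) → t≈0.163

t = 0.163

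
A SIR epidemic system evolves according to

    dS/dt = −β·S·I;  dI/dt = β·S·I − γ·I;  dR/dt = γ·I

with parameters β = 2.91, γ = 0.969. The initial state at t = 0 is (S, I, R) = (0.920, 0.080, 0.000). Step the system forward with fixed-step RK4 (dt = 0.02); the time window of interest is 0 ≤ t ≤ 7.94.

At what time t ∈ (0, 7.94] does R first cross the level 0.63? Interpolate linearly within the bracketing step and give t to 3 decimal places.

t=0.000: state=(0.920, 0.080, 0.000)
step 1 (dt=0.02): k1=(-0.214, 0.137, 0.078), k2=(-0.217, 0.138, 0.079), k3=(-0.217, 0.139, 0.079), k4=(-0.221, 0.140, 0.080); state += dt/6·(k1+2k2+2k3+k4)
t=0.020: state=(0.916, 0.083, 0.002)
t=0.040: state=(0.911, 0.086, 0.003)
t=0.060: state=(0.907, 0.089, 0.005)
continuing one RK4 step at a time; state shown every 25 steps (Δt=0.5):
t=0.500: state=(0.771, 0.170, 0.059)
t=1.000: state=(0.556, 0.276, 0.168)
t=1.500: state=(0.354, 0.328, 0.318)
t=2.000: state=(0.222, 0.305, 0.473)
t=2.500: state=(0.149, 0.244, 0.607)
t=2.580: state=(0.141, 0.234, 0.626)
next step: t=2.600: state=(0.139, 0.231, 0.630) — R has crossed 0.63
linear interpolation between t=2.580 (0.62551) and t=2.600 (0.63001) → t≈2.600

t = 2.600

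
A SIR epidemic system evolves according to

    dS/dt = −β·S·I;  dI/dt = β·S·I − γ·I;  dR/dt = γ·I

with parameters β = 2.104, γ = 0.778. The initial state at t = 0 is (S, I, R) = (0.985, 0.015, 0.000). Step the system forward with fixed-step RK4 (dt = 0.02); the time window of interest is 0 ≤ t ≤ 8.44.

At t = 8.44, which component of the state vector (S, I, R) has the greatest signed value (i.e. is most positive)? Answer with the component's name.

largest component: R

t=0.000: state=(0.985, 0.015, 0.000)
step 1 (dt=0.02): k1=(-0.031, 0.019, 0.012), k2=(-0.031, 0.020, 0.012), k3=(-0.031, 0.020, 0.012), k4=(-0.032, 0.020, 0.012); state += dt/6·(k1+2k2+2k3+k4)
t=0.020: state=(0.984, 0.015, 0.000)
t=0.040: state=(0.984, 0.016, 0.000)
t=0.060: state=(0.983, 0.016, 0.001)
continuing one RK4 step at a time; state shown every 25 steps (Δt=0.5):
t=0.500: state=(0.963, 0.028, 0.008)
t=1.000: state=(0.925, 0.052, 0.023)
t=1.500: state=(0.859, 0.090, 0.051)
t=2.000: state=(0.760, 0.144, 0.096)
t=2.500: state=(0.633, 0.203, 0.163)
t=3.000: state=(0.498, 0.250, 0.252)
t=3.500: state=(0.378, 0.268, 0.354)
t=4.000: state=(0.286, 0.257, 0.457)
t=4.500: state=(0.222, 0.227, 0.551)
t=5.000: state=(0.178, 0.190, 0.632)
t=5.500: state=(0.149, 0.152, 0.699)
t=6.000: state=(0.129, 0.119, 0.751)
t=6.500: state=(0.116, 0.092, 0.792)
t=7.000: state=(0.106, 0.070, 0.824)
t=7.500: state=(0.100, 0.053, 0.848)
t=8.000: state=(0.095, 0.040, 0.865)
t=8.440: state=(0.092, 0.031, 0.877)
compare at T: S=0.092, I=0.031, R=0.877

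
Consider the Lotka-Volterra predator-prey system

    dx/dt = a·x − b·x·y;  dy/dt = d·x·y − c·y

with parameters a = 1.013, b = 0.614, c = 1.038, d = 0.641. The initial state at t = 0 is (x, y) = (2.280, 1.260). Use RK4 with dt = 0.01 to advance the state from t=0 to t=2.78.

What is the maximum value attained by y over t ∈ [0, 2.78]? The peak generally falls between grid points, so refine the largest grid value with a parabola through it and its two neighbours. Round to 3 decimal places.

t=0.000: state=(2.280, 1.260)
step 1 (dt=0.01): k1=(0.546, 0.534), k2=(0.543, 0.537), k3=(0.543, 0.537), k4=(0.540, 0.540); state += dt/6·(k1+2k2+2k3+k4)
t=0.010: state=(2.285, 1.265)
t=0.020: state=(2.291, 1.271)
t=0.030: state=(2.296, 1.276)
continuing one RK4 step at a time; state shown every 10 steps (Δt=0.1):
t=0.100: state=(2.331, 1.317)
t=0.200: state=(2.375, 1.380)
t=0.300: state=(2.409, 1.450)
t=0.400: state=(2.433, 1.527)
t=0.500: state=(2.446, 1.609)
t=0.600: state=(2.445, 1.697)
t=0.700: state=(2.431, 1.789)
t=0.800: state=(2.404, 1.883)
t=0.900: state=(2.363, 1.977)
t=1.000: state=(2.309, 2.071)
t=1.100: state=(2.244, 2.160)
t=1.200: state=(2.169, 2.243)
t=1.300: state=(2.087, 2.317)
t=1.400: state=(1.999, 2.381)
t=1.500: state=(1.908, 2.432)
t=1.600: state=(1.816, 2.471)
t=1.700: state=(1.726, 2.495)
t=1.800: state=(1.638, 2.505)
t=1.900: state=(1.554, 2.501)
t=2.000: state=(1.476, 2.484)
t=2.100: state=(1.403, 2.456)
t=2.200: state=(1.337, 2.417)
t=2.300: state=(1.277, 2.369)
t=2.400: state=(1.224, 2.313)
t=2.500: state=(1.177, 2.252)
t=2.600: state=(1.137, 2.186)
t=2.700: state=(1.103, 2.117)
t=2.780: state=(1.079, 2.060)
largest grid value and its neighbours: y(1.810)=2.50493, y(1.820)=2.50502, y(1.830)=2.50497
parabola through these three points peaks at t≈1.822 with y≈2.50502

max y = 2.505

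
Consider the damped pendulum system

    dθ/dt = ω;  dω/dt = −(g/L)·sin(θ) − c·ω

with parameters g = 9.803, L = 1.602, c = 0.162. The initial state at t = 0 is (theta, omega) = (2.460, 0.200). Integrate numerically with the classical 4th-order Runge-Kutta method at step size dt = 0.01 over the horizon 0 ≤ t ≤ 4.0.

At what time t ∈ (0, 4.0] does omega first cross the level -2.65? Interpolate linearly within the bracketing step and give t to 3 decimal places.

t = 0.639

t=0.000: state=(2.460, 0.200)
step 1 (dt=0.01): k1=(0.200, -3.888), k2=(0.181, -3.880), k3=(0.181, -3.880), k4=(0.161, -3.873); state += dt/6·(k1+2k2+2k3+k4)
t=0.010: state=(2.462, 0.161)
t=0.020: state=(2.463, 0.123)
t=0.030: state=(2.464, 0.084)
continuing one RK4 step at a time; state shown every 20 steps (Δt=0.2):
t=0.200: state=(2.423, -0.570)
t=0.400: state=(2.227, -1.417)
t=0.600: state=(1.845, -2.433)
t=0.630: state=(1.769, -2.599)
next step: t=0.640: state=(1.743, -2.655) — omega has crossed -2.65
linear interpolation between t=0.630 (-2.59949) and t=0.640 (-2.65538) → t≈0.639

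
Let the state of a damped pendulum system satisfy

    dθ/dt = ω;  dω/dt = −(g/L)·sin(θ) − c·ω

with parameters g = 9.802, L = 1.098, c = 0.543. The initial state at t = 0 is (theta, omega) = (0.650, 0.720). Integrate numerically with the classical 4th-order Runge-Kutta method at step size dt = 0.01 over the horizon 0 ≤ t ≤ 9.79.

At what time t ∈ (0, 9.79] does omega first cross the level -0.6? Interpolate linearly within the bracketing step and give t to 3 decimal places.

t=0.000: state=(0.650, 0.720)
step 1 (dt=0.01): k1=(0.720, -5.794), k2=(0.691, -5.803), k3=(0.691, -5.802), k4=(0.662, -5.811); state += dt/6·(k1+2k2+2k3+k4)
t=0.010: state=(0.657, 0.662)
t=0.020: state=(0.663, 0.604)
t=0.030: state=(0.669, 0.546)
t=0.230: state=(0.663, -0.581)
next step: t=0.240: state=(0.657, -0.632) — omega has crossed -0.6
linear interpolation between t=0.230 (-0.58090) and t=0.240 (-0.63236) → t≈0.234

t = 0.234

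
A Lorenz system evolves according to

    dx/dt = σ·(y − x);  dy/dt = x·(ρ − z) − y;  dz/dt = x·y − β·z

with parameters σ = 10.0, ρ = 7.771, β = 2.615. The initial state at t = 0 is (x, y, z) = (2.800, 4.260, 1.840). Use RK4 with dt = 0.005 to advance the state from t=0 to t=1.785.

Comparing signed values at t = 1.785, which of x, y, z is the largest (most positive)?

largest component: z

t=0.000: state=(2.800, 4.260, 1.840)
step 1 (dt=0.005): k1=(14.600, 12.347, 7.116), k2=(14.544, 12.482, 7.313), k3=(14.548, 12.479, 7.312), k4=(14.497, 12.611, 7.510); state += dt/6·(k1+2k2+2k3+k4)
t=0.005: state=(2.873, 4.322, 1.877)
t=0.010: state=(2.945, 4.386, 1.915)
t=0.015: state=(3.017, 4.451, 1.956)
continuing one RK4 step at a time; state shown every 20 steps (Δt=0.1):
t=0.100: state=(4.228, 5.662, 2.983)
t=0.200: state=(5.619, 6.888, 5.087)
t=0.300: state=(6.539, 6.992, 7.754)
t=0.400: state=(6.390, 5.657, 9.659)
t=0.500: state=(5.273, 3.924, 9.889)
t=0.600: state=(3.966, 2.800, 8.942)
t=0.700: state=(3.037, 2.353, 7.650)
t=0.800: state=(2.577, 2.321, 6.452)
t=0.900: state=(2.484, 2.535, 5.499)
t=1.000: state=(2.654, 2.933, 4.848)
t=1.100: state=(3.029, 3.493, 4.535)
t=1.200: state=(3.568, 4.173, 4.609)
t=1.300: state=(4.208, 4.863, 5.109)
t=1.400: state=(4.822, 5.361, 5.991)
t=1.500: state=(5.220, 5.447, 7.036)
t=1.600: state=(5.245, 5.069, 7.865)
t=1.700: state=(4.906, 4.440, 8.185)
t=1.785: state=(4.470, 3.937, 8.043)
compare at T: x=4.470, y=3.937, z=8.043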